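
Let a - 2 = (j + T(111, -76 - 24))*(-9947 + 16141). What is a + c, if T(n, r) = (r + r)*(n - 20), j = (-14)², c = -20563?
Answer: -111537337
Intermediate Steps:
j = 196
T(n, r) = 2*r*(-20 + n) (T(n, r) = (2*r)*(-20 + n) = 2*r*(-20 + n))
a = -111516774 (a = 2 + (196 + 2*(-76 - 24)*(-20 + 111))*(-9947 + 16141) = 2 + (196 + 2*(-100)*91)*6194 = 2 + (196 - 18200)*6194 = 2 - 18004*6194 = 2 - 111516776 = -111516774)
a + c = -111516774 - 20563 = -111537337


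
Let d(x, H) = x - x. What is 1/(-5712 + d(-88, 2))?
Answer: -1/5712 ≈ -0.00017507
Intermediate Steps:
d(x, H) = 0
1/(-5712 + d(-88, 2)) = 1/(-5712 + 0) = 1/(-5712) = -1/5712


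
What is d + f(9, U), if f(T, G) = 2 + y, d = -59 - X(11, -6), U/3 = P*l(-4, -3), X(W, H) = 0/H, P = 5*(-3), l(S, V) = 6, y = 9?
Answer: -48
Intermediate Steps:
P = -15
X(W, H) = 0
U = -270 (U = 3*(-15*6) = 3*(-90) = -270)
d = -59 (d = -59 - 1*0 = -59 + 0 = -59)
f(T, G) = 11 (f(T, G) = 2 + 9 = 11)
d + f(9, U) = -59 + 11 = -48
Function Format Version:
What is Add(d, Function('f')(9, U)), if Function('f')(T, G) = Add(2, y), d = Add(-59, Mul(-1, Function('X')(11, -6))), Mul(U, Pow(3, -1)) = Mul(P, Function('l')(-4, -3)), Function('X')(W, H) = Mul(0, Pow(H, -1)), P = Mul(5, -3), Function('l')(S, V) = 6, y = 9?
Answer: -48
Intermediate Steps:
P = -15
Function('X')(W, H) = 0
U = -270 (U = Mul(3, Mul(-15, 6)) = Mul(3, -90) = -270)
d = -59 (d = Add(-59, Mul(-1, 0)) = Add(-59, 0) = -59)
Function('f')(T, G) = 11 (Function('f')(T, G) = Add(2, 9) = 11)
Add(d, Function('f')(9, U)) = Add(-59, 11) = -48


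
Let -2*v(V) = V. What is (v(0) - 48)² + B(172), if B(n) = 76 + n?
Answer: 2552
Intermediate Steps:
v(V) = -V/2
(v(0) - 48)² + B(172) = (-½*0 - 48)² + (76 + 172) = (0 - 48)² + 248 = (-48)² + 248 = 2304 + 248 = 2552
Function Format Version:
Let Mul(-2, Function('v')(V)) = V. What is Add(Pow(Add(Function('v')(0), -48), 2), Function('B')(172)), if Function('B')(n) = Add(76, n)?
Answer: 2552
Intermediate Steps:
Function('v')(V) = Mul(Rational(-1, 2), V)
Add(Pow(Add(Function('v')(0), -48), 2), Function('B')(172)) = Add(Pow(Add(Mul(Rational(-1, 2), 0), -48), 2), Add(76, 172)) = Add(Pow(Add(0, -48), 2), 248) = Add(Pow(-48, 2), 248) = Add(2304, 248) = 2552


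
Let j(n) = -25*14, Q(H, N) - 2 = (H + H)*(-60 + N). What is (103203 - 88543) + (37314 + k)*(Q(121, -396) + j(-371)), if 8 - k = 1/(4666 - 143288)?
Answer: -286360527175490/69311 ≈ -4.1315e+9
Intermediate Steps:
Q(H, N) = 2 + 2*H*(-60 + N) (Q(H, N) = 2 + (H + H)*(-60 + N) = 2 + (2*H)*(-60 + N) = 2 + 2*H*(-60 + N))
k = 1108977/138622 (k = 8 - 1/(4666 - 143288) = 8 - 1/(-138622) = 8 - 1*(-1/138622) = 8 + 1/138622 = 1108977/138622 ≈ 8.0000)
j(n) = -350
(103203 - 88543) + (37314 + k)*(Q(121, -396) + j(-371)) = (103203 - 88543) + (37314 + 1108977/138622)*((2 - 120*121 + 2*121*(-396)) - 350) = 14660 + 5173650285*((2 - 14520 - 95832) - 350)/138622 = 14660 + 5173650285*(-110350 - 350)/138622 = 14660 + (5173650285/138622)*(-110700) = 14660 - 286361543274750/69311 = -286360527175490/69311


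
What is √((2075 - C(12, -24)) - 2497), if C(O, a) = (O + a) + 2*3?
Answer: 4*I*√26 ≈ 20.396*I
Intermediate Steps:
C(O, a) = 6 + O + a (C(O, a) = (O + a) + 6 = 6 + O + a)
√((2075 - C(12, -24)) - 2497) = √((2075 - (6 + 12 - 24)) - 2497) = √((2075 - 1*(-6)) - 2497) = √((2075 + 6) - 2497) = √(2081 - 2497) = √(-416) = 4*I*√26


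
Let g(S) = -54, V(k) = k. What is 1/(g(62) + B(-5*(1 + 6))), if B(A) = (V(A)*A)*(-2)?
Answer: -1/2504 ≈ -0.00039936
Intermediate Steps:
B(A) = -2*A² (B(A) = (A*A)*(-2) = A²*(-2) = -2*A²)
1/(g(62) + B(-5*(1 + 6))) = 1/(-54 - 2*25*(1 + 6)²) = 1/(-54 - 2*(-5*7)²) = 1/(-54 - 2*(-35)²) = 1/(-54 - 2*1225) = 1/(-54 - 2450) = 1/(-2504) = -1/2504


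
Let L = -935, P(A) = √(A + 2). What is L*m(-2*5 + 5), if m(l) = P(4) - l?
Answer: -4675 - 935*√6 ≈ -6965.3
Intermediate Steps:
P(A) = √(2 + A)
m(l) = √6 - l (m(l) = √(2 + 4) - l = √6 - l)
L*m(-2*5 + 5) = -935*(√6 - (-2*5 + 5)) = -935*(√6 - (-10 + 5)) = -935*(√6 - 1*(-5)) = -935*(√6 + 5) = -935*(5 + √6) = -4675 - 935*√6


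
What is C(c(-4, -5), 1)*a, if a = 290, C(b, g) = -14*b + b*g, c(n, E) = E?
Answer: 18850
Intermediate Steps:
C(c(-4, -5), 1)*a = -5*(-14 + 1)*290 = -5*(-13)*290 = 65*290 = 18850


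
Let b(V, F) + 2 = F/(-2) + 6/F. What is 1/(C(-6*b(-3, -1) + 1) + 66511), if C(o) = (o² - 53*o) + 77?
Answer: 1/66266 ≈ 1.5091e-5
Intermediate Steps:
b(V, F) = -2 + 6/F - F/2 (b(V, F) = -2 + (F/(-2) + 6/F) = -2 + (F*(-½) + 6/F) = -2 + (-F/2 + 6/F) = -2 + (6/F - F/2) = -2 + 6/F - F/2)
C(o) = 77 + o² - 53*o
1/(C(-6*b(-3, -1) + 1) + 66511) = 1/((77 + (-6*(-2 + 6/(-1) - ½*(-1)) + 1)² - 53*(-6*(-2 + 6/(-1) - ½*(-1)) + 1)) + 66511) = 1/((77 + (-6*(-2 + 6*(-1) + ½) + 1)² - 53*(-6*(-2 + 6*(-1) + ½) + 1)) + 66511) = 1/((77 + (-6*(-2 - 6 + ½) + 1)² - 53*(-6*(-2 - 6 + ½) + 1)) + 66511) = 1/((77 + (-6*(-15/2) + 1)² - 53*(-6*(-15/2) + 1)) + 66511) = 1/((77 + (45 + 1)² - 53*(45 + 1)) + 66511) = 1/((77 + 46² - 53*46) + 66511) = 1/((77 + 2116 - 2438) + 66511) = 1/(-245 + 66511) = 1/66266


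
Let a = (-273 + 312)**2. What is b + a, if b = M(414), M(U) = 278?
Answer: 1799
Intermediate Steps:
b = 278
a = 1521 (a = 39**2 = 1521)
b + a = 278 + 1521 = 1799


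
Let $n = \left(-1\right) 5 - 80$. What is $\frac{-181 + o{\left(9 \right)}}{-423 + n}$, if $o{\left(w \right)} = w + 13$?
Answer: $\frac{159}{508} \approx 0.31299$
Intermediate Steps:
$n = -85$ ($n = -5 - 80 = -85$)
$o{\left(w \right)} = 13 + w$
$\frac{-181 + o{\left(9 \right)}}{-423 + n} = \frac{-181 + \left(13 + 9\right)}{-423 - 85} = \frac{-181 + 22}{-508} = \left(-159\right) \left(- \frac{1}{508}\right) = \frac{159}{508}$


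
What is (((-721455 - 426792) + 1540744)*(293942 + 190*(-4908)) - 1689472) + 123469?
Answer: -250641515269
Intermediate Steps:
(((-721455 - 426792) + 1540744)*(293942 + 190*(-4908)) - 1689472) + 123469 = ((-1148247 + 1540744)*(293942 - 932520) - 1689472) + 123469 = (392497*(-638578) - 1689472) + 123469 = (-250639949266 - 1689472) + 123469 = -250641638738 + 123469 = -250641515269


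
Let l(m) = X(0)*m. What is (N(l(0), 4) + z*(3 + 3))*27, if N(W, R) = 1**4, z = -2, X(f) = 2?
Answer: -297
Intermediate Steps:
l(m) = 2*m
N(W, R) = 1
(N(l(0), 4) + z*(3 + 3))*27 = (1 - 2*(3 + 3))*27 = (1 - 2*6)*27 = (1 - 12)*27 = -11*27 = -297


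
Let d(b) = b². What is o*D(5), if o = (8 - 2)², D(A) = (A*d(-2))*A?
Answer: 3600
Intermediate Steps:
D(A) = 4*A² (D(A) = (A*(-2)²)*A = (A*4)*A = (4*A)*A = 4*A²)
o = 36 (o = 6² = 36)
o*D(5) = 36*(4*5²) = 36*(4*25) = 36*100 = 3600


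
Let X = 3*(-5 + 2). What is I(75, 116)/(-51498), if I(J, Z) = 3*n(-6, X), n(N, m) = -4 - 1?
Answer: 5/17166 ≈ 0.00029127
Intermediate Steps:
X = -9 (X = 3*(-3) = -9)
n(N, m) = -5
I(J, Z) = -15 (I(J, Z) = 3*(-5) = -15)
I(75, 116)/(-51498) = -15/(-51498) = -15*(-1/51498) = 5/17166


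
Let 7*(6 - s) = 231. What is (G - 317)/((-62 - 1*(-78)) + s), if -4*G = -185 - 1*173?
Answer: 455/22 ≈ 20.682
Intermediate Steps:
s = -27 (s = 6 - 1/7*231 = 6 - 33 = -27)
G = 179/2 (G = -(-185 - 1*173)/4 = -(-185 - 173)/4 = -1/4*(-358) = 179/2 ≈ 89.500)
(G - 317)/((-62 - 1*(-78)) + s) = (179/2 - 317)/((-62 - 1*(-78)) - 27) = -455/(2*((-62 + 78) - 27)) = -455/(2*(16 - 27)) = -455/2/(-11) = -455/2*(-1/11) = 455/22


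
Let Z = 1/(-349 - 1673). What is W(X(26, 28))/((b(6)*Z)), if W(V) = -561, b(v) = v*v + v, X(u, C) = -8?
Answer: 189057/7 ≈ 27008.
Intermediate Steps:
b(v) = v + v² (b(v) = v² + v = v + v²)
Z = -1/2022 (Z = 1/(-2022) = -1/2022 ≈ -0.00049456)
W(X(26, 28))/((b(6)*Z)) = -561*(-337/(1 + 6)) = -561/((6*7)*(-1/2022)) = -561/(42*(-1/2022)) = -561/(-7/337) = -561*(-337/7) = 189057/7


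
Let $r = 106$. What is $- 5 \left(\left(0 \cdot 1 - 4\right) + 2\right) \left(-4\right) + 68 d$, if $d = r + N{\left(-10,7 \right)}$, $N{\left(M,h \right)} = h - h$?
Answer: $7168$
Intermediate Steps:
$N{\left(M,h \right)} = 0$
$d = 106$ ($d = 106 + 0 = 106$)
$- 5 \left(\left(0 \cdot 1 - 4\right) + 2\right) \left(-4\right) + 68 d = - 5 \left(\left(0 \cdot 1 - 4\right) + 2\right) \left(-4\right) + 68 \cdot 106 = - 5 \left(\left(0 - 4\right) + 2\right) \left(-4\right) + 7208 = - 5 \left(-4 + 2\right) \left(-4\right) + 7208 = \left(-5\right) \left(-2\right) \left(-4\right) + 7208 = 10 \left(-4\right) + 7208 = -40 + 7208 = 7168$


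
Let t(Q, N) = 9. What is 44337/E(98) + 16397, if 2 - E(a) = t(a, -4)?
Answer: 70442/7 ≈ 10063.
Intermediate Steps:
E(a) = -7 (E(a) = 2 - 1*9 = 2 - 9 = -7)
44337/E(98) + 16397 = 44337/(-7) + 16397 = 44337*(-⅐) + 16397 = -44337/7 + 16397 = 70442/7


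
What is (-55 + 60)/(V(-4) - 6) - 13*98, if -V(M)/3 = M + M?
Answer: -22927/18 ≈ -1273.7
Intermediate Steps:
V(M) = -6*M (V(M) = -3*(M + M) = -6*M)
(-55 + 60)/(V(-4) - 6) - 13*98 = (-55 + 60)/(-6*(-4) - 6) - 13*98 = 5/(24 - 6) - 1274 = 5/18 - 1274 = -22927/18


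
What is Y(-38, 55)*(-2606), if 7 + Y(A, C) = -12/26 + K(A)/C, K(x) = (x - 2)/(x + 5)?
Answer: 91488842/4719 ≈ 19387.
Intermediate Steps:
K(x) = (-2 + x)/(5 + x)
Y(A, C) = -97/13 + (-2 + A)/(C*(5 + A)) (Y(A, C) = -7 + (-12/26 + ((-2 + A)/(5 + A))/C) = -7 + (-12*1/26 + (-2 + A)/(C*(5 + A))) = -7 + (-6/13 + (-2 + A)/(C*(5 + A))) = -97/13 + (-2 + A)/(C*(5 + A)))
Y(-38, 55)*(-2606) = ((-2 - 38 - 97/13*55*(5 - 38))/(55*(5 - 38)))*(-2606) = ((1/55)*(-2 - 38 - 97/13*55*(-33))/(-33))*(-2606) = ((1/55)*(-1/33)*(-2 - 38 + 176055/13))*(-2606) = ((1/55)*(-1/33)*(175535/13))*(-2606) = -35107/4719*(-2606) = 91488842/4719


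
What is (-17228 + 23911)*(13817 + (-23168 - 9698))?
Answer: -127304467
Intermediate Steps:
(-17228 + 23911)*(13817 + (-23168 - 9698)) = 6683*(13817 - 32866) = 6683*(-19049) = -127304467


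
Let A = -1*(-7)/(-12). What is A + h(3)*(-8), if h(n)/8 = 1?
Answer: -775/12 ≈ -64.583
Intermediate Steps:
h(n) = 8 (h(n) = 8*1 = 8)
A = -7/12 (A = 7*(-1/12) = -7/12 ≈ -0.58333)
A + h(3)*(-8) = -7/12 + 8*(-8) = -7/12 - 64 = -775/12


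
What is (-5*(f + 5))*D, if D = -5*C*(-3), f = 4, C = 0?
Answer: 0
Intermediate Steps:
D = 0 (D = -5*0*(-3) = 0*(-3) = 0)
(-5*(f + 5))*D = -5*(4 + 5)*0 = -5*9*0 = -45*0 = 0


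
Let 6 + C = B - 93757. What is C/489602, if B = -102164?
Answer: -195927/489602 ≈ -0.40018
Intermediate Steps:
C = -195927 (C = -6 + (-102164 - 93757) = -6 - 195921 = -195927)
C/489602 = -195927/489602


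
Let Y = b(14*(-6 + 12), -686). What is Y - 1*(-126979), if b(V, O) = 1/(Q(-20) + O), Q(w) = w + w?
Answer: 92186753/726 ≈ 1.2698e+5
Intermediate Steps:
Q(w) = 2*w
b(V, O) = 1/(-40 + O) (b(V, O) = 1/(2*(-20) + O) = 1/(-40 + O))
Y = -1/726 (Y = 1/(-40 - 686) = 1/(-726) = -1/726 ≈ -0.0013774)
Y - 1*(-126979) = -1/726 - 1*(-126979) = -1/726 + 126979 = 92186753/726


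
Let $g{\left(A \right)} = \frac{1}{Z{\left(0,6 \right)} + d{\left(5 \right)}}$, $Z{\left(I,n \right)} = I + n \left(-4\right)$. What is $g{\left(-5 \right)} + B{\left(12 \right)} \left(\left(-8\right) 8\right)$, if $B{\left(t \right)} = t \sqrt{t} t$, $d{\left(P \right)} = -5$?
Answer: $- \frac{1}{29} - 18432 \sqrt{3} \approx -31925.0$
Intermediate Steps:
$Z{\left(I,n \right)} = I - 4 n$
$B{\left(t \right)} = t^{\frac{5}{2}}$ ($B{\left(t \right)} = t^{\frac{3}{2}} t = t^{\frac{5}{2}}$)
$g{\left(A \right)} = - \frac{1}{29}$ ($g{\left(A \right)} = \frac{1}{\left(0 - 24\right) - 5} = \frac{1}{-24 - 5} = \frac{1}{-29} = - \frac{1}{29}$)
$g{\left(-5 \right)} + B{\left(12 \right)} \left(\left(-8\right) 8\right) = - \frac{1}{29} + 12^{\frac{5}{2}} \left(\left(-8\right) 8\right) = - \frac{1}{29} + 288 \sqrt{3} \left(-64\right) = - \frac{1}{29} - 18432 \sqrt{3}$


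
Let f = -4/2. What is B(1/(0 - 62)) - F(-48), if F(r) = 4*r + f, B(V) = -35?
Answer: 159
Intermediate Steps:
f = -2 (f = -4*½ = -2)
F(r) = -2 + 4*r (F(r) = 4*r - 2 = -2 + 4*r)
B(1/(0 - 62)) - F(-48) = -35 - (-2 + 4*(-48)) = -35 - (-2 - 192) = -35 - 1*(-194) = -35 + 194 = 159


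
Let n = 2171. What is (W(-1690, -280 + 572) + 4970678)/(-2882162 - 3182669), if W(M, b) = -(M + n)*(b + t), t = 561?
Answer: -4560385/6064831 ≈ -0.75194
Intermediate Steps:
W(M, b) = -(561 + b)*(2171 + M) (W(M, b) = -(M + 2171)*(b + 561) = -(2171 + M)*(561 + b) = -(561 + b)*(2171 + M))
(W(-1690, -280 + 572) + 4970678)/(-2882162 - 3182669) = ((-1217931 - 2171*(-280 + 572) - 561*(-1690) - 1*(-1690)*(-280 + 572)) + 4970678)/(-2882162 - 3182669) = ((-1217931 - 2171*292 + 948090 - 1*(-1690)*292) + 4970678)/(-6064831) = ((-1217931 - 633932 + 948090 + 493480) + 4970678)*(-1/6064831) = (-410293 + 4970678)*(-1/6064831) = 4560385*(-1/6064831) = -4560385/6064831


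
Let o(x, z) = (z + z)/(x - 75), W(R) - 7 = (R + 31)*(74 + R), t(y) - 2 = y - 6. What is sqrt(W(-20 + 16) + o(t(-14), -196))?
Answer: sqrt(16443609)/93 ≈ 43.603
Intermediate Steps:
t(y) = -4 + y (t(y) = 2 + (y - 6) = 2 + (-6 + y) = -4 + y)
W(R) = 7 + (31 + R)*(74 + R) (W(R) = 7 + (R + 31)*(74 + R) = 7 + (31 + R)*(74 + R))
o(x, z) = 2*z/(-75 + x) (o(x, z) = (2*z)/(-75 + x) = 2*z/(-75 + x))
sqrt(W(-20 + 16) + o(t(-14), -196)) = sqrt((2301 + (-20 + 16)**2 + 105*(-20 + 16)) + 2*(-196)/(-75 + (-4 - 14))) = sqrt((2301 + (-4)**2 + 105*(-4)) + 2*(-196)/(-75 - 18)) = sqrt((2301 + 16 - 420) + 2*(-196)/(-93)) = sqrt(1897 + 2*(-196)*(-1/93)) = sqrt(1897 + 392/93) = sqrt(176813/93) = sqrt(16443609)/93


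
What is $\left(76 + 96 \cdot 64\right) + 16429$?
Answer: $22649$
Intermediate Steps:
$\left(76 + 96 \cdot 64\right) + 16429 = \left(76 + 6144\right) + 16429 = 6220 + 16429 = 22649$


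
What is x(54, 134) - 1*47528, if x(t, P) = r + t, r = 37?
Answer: -47437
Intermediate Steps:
x(t, P) = 37 + t
x(54, 134) - 1*47528 = (37 + 54) - 1*47528 = 91 - 47528 = -47437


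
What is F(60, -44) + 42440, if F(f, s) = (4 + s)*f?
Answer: 40040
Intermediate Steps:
F(f, s) = f*(4 + s)
F(60, -44) + 42440 = 60*(4 - 44) + 42440 = 60*(-40) + 42440 = -2400 + 42440 = 40040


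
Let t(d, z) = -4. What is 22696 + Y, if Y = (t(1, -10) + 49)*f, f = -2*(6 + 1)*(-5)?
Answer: 25846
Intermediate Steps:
f = 70 (f = -2*7*(-5) = -14*(-5) = 70)
Y = 3150 (Y = (-4 + 49)*70 = 45*70 = 3150)
22696 + Y = 22696 + 3150 = 25846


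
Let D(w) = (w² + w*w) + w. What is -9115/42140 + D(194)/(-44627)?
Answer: -717382469/376116356 ≈ -1.9073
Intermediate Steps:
D(w) = w + 2*w² (D(w) = (w² + w²) + w = 2*w² + w = w + 2*w²)
-9115/42140 + D(194)/(-44627) = -9115/42140 + (194*(1 + 2*194))/(-44627) = -9115*1/42140 + (194*(1 + 388))*(-1/44627) = -1823/8428 + (194*389)*(-1/44627) = -1823/8428 + 75466*(-1/44627) = -1823/8428 - 75466/44627 = -717382469/376116356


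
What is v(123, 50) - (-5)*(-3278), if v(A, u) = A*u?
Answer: -10240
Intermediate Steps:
v(123, 50) - (-5)*(-3278) = 123*50 - (-5)*(-3278) = 6150 - 1*16390 = 6150 - 16390 = -10240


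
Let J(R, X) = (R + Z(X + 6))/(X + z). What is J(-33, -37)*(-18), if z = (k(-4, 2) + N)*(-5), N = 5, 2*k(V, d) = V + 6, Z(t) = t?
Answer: -1152/67 ≈ -17.194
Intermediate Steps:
k(V, d) = 3 + V/2 (k(V, d) = (V + 6)/2 = (6 + V)/2 = 3 + V/2)
z = -30 (z = ((3 + (1/2)*(-4)) + 5)*(-5) = ((3 - 2) + 5)*(-5) = (1 + 5)*(-5) = 6*(-5) = -30)
J(R, X) = (6 + R + X)/(-30 + X) (J(R, X) = (R + (X + 6))/(X - 30) = (R + (6 + X))/(-30 + X) = (6 + R + X)/(-30 + X))
J(-33, -37)*(-18) = ((6 - 33 - 37)/(-30 - 37))*(-18) = (-64/(-67))*(-18) = -1/67*(-64)*(-18) = (64/67)*(-18) = -1152/67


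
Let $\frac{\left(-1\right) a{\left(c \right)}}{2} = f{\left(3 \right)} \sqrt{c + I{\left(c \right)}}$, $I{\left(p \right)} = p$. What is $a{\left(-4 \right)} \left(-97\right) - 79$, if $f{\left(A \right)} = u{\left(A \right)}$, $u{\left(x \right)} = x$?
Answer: $-79 + 1164 i \sqrt{2} \approx -79.0 + 1646.1 i$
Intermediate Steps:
$f{\left(A \right)} = A$
$a{\left(c \right)} = - 6 \sqrt{2} \sqrt{c}$ ($a{\left(c \right)} = - 2 \cdot 3 \sqrt{c + c} = - 2 \cdot 3 \sqrt{2 c} = - 2 \cdot 3 \sqrt{2} \sqrt{c} = - 6 \sqrt{2} \sqrt{c}$)
$a{\left(-4 \right)} \left(-97\right) - 79 = - 6 \sqrt{2} \sqrt{-4} \left(-97\right) - 79 = - 6 \sqrt{2} \cdot 2 i \left(-97\right) - 79 = - 12 i \sqrt{2} \left(-97\right) - 79 = 1164 i \sqrt{2} - 79 = -79 + 1164 i \sqrt{2}$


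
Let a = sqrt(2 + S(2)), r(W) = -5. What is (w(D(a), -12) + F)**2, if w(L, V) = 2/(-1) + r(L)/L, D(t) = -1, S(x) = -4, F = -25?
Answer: 484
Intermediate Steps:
a = I*sqrt(2) (a = sqrt(2 - 4) = sqrt(-2) = I*sqrt(2) ≈ 1.4142*I)
w(L, V) = -2 - 5/L (w(L, V) = 2/(-1) - 5/L = 2*(-1) - 5/L = -2 - 5/L)
(w(D(a), -12) + F)**2 = ((-2 - 5/(-1)) - 25)**2 = ((-2 - 5*(-1)) - 25)**2 = ((-2 + 5) - 25)**2 = (3 - 25)**2 = (-22)**2 = 484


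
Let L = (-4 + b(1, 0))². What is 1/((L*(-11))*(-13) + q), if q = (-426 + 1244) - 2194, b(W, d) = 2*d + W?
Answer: -1/89 ≈ -0.011236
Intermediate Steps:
b(W, d) = W + 2*d
q = -1376 (q = 818 - 2194 = -1376)
L = 9 (L = (-4 + (1 + 2*0))² = (-4 + (1 + 0))² = (-4 + 1)² = (-3)² = 9)
1/((L*(-11))*(-13) + q) = 1/((9*(-11))*(-13) - 1376) = 1/(-99*(-13) - 1376) = 1/(1287 - 1376) = 1/(-89) = -1/89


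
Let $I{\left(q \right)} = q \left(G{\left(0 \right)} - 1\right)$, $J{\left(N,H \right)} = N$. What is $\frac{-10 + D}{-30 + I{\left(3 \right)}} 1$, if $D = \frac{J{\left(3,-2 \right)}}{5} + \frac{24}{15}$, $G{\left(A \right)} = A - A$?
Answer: $\frac{13}{55} \approx 0.23636$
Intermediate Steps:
$G{\left(A \right)} = 0$
$I{\left(q \right)} = - q$ ($I{\left(q \right)} = q \left(0 - 1\right) = q \left(-1\right) = - q$)
$D = \frac{11}{5}$ ($D = \frac{3}{5} + \frac{24}{15} = 3 \cdot \frac{1}{5} + 24 \cdot \frac{1}{15} = \frac{3}{5} + \frac{8}{5} = \frac{11}{5} \approx 2.2$)
$\frac{-10 + D}{-30 + I{\left(3 \right)}} 1 = \frac{-10 + \frac{11}{5}}{-30 - 3} \cdot 1 = - \frac{39}{5 \left(-30 - 3\right)} 1 = - \frac{39}{5 \left(-33\right)} 1 = \left(- \frac{39}{5}\right) \left(- \frac{1}{33}\right) 1 = \frac{13}{55} \cdot 1 = \frac{13}{55}$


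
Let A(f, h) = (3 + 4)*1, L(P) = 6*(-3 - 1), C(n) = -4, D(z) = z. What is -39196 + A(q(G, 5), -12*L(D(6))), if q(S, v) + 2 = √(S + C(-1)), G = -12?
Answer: -39189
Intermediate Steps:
L(P) = -24 (L(P) = 6*(-4) = -24)
q(S, v) = -2 + √(-4 + S) (q(S, v) = -2 + √(S - 4) = -2 + √(-4 + S))
A(f, h) = 7 (A(f, h) = 7*1 = 7)
-39196 + A(q(G, 5), -12*L(D(6))) = -39196 + 7 = -39189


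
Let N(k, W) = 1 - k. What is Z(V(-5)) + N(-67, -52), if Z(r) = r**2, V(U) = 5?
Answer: 93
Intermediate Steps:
Z(V(-5)) + N(-67, -52) = 5**2 + (1 - 1*(-67)) = 25 + (1 + 67) = 25 + 68 = 93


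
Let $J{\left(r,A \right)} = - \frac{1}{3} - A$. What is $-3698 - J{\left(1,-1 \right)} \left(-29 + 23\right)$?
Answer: $-3694$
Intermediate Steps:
$J{\left(r,A \right)} = - \frac{1}{3} - A$ ($J{\left(r,A \right)} = \left(-1\right) \frac{1}{3} - A = - \frac{1}{3} - A$)
$-3698 - J{\left(1,-1 \right)} \left(-29 + 23\right) = -3698 - \left(- \frac{1}{3} - -1\right) \left(-29 + 23\right) = -3698 - \left(- \frac{1}{3} + 1\right) \left(-6\right) = -3698 - \frac{2}{3} \left(-6\right) = -3698 - -4 = -3698 + 4 = -3694$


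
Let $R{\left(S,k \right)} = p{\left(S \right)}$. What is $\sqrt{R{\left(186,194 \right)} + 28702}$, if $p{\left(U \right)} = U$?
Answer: $2 \sqrt{7222} \approx 169.96$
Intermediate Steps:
$R{\left(S,k \right)} = S$
$\sqrt{R{\left(186,194 \right)} + 28702} = \sqrt{186 + 28702} = \sqrt{28888} = 2 \sqrt{7222}$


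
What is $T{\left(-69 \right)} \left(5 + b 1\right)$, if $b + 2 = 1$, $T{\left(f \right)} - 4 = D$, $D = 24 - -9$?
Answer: $148$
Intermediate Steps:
$D = 33$ ($D = 24 + 9 = 33$)
$T{\left(f \right)} = 37$ ($T{\left(f \right)} = 4 + 33 = 37$)
$b = -1$ ($b = -2 + 1 = -1$)
$T{\left(-69 \right)} \left(5 + b 1\right) = 37 \left(5 - 1\right) = 37 \cdot 4 = 148$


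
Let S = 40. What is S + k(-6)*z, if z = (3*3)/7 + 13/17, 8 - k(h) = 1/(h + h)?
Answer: 20197/357 ≈ 56.574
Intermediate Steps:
k(h) = 8 - 1/(2*h) (k(h) = 8 - 1/(h + h) = 8 - 1/(2*h))
z = 244/119 (z = 9*(1/7) + 13*(1/17) = 9/7 + 13/17 = 244/119 ≈ 2.0504)
S + k(-6)*z = 40 + (8 - 1/2/(-6))*(244/119) = 40 + (8 - 1/2*(-1/6))*(244/119) = 40 + (8 + 1/12)*(244/119) = 40 + (97/12)*(244/119) = 40 + 5917/357 = 20197/357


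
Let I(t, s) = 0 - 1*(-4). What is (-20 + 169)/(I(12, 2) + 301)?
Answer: 149/305 ≈ 0.48852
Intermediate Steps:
I(t, s) = 4 (I(t, s) = 0 + 4 = 4)
(-20 + 169)/(I(12, 2) + 301) = (-20 + 169)/(4 + 301) = 149/305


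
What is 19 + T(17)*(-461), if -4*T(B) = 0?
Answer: 19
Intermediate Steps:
T(B) = 0 (T(B) = -¼*0 = 0)
19 + T(17)*(-461) = 19 + 0*(-461) = 19 + 0 = 19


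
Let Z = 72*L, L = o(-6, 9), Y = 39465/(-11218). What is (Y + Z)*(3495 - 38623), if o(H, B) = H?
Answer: 85811398524/5609 ≈ 1.5299e+7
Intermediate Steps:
Y = -39465/11218 (Y = 39465*(-1/11218) = -39465/11218 ≈ -3.5180)
L = -6
Z = -432 (Z = 72*(-6) = -432)
(Y + Z)*(3495 - 38623) = (-39465/11218 - 432)*(3495 - 38623) = -4885641/11218*(-35128) = 85811398524/5609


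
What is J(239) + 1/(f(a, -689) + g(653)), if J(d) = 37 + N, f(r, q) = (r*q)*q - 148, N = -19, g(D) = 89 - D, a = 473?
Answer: 4041761779/224542321 ≈ 18.000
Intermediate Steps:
f(r, q) = -148 + r*q**2 (f(r, q) = (q*r)*q - 148 = r*q**2 - 148 = -148 + r*q**2)
J(d) = 18 (J(d) = 37 - 19 = 18)
J(239) + 1/(f(a, -689) + g(653)) = 18 + 1/((-148 + 473*(-689)**2) + (89 - 1*653)) = 18 + 1/((-148 + 473*474721) + (89 - 653)) = 18 + 1/((-148 + 224543033) - 564) = 18 + 1/(224542885 - 564) = 18 + 1/224542321 = 4041761779/224542321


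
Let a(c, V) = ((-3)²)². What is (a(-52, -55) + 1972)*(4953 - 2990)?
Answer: 4030039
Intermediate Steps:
a(c, V) = 81 (a(c, V) = 9² = 81)
(a(-52, -55) + 1972)*(4953 - 2990) = (81 + 1972)*(4953 - 2990) = 2053*1963 = 4030039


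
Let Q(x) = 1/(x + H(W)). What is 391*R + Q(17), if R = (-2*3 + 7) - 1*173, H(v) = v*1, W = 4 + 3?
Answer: -1614047/24 ≈ -67252.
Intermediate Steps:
W = 7
H(v) = v
R = -172 (R = (-6 + 7) - 173 = 1 - 173 = -172)
Q(x) = 1/(7 + x) (Q(x) = 1/(x + 7) = 1/(7 + x))
391*R + Q(17) = 391*(-172) + 1/(7 + 17) = -67252 + 1/24 = -1614047/24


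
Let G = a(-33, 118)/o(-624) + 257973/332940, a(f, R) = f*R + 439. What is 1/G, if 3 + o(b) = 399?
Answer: -5493510/43672933 ≈ -0.12579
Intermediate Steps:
o(b) = 396 (o(b) = -3 + 399 = 396)
a(f, R) = 439 + R*f (a(f, R) = R*f + 439 = 439 + R*f)
G = -43672933/5493510 (G = (439 + 118*(-33))/396 + 257973/332940 = (439 - 3894)*(1/396) + 257973*(1/332940) = -3455*1/396 + 85991/110980 = -3455/396 + 85991/110980 = -43672933/5493510 ≈ -7.9499)
1/G = 1/(-43672933/5493510) = -5493510/43672933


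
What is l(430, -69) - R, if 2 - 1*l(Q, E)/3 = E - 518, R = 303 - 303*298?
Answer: 91758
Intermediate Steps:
R = -89991 (R = 303 - 90294 = -89991)
l(Q, E) = 1560 - 3*E (l(Q, E) = 6 - 3*(E - 518) = 6 - 3*(-518 + E) = 6 + (1554 - 3*E) = 1560 - 3*E)
l(430, -69) - R = (1560 - 3*(-69)) - 1*(-89991) = (1560 + 207) + 89991 = 1767 + 89991 = 91758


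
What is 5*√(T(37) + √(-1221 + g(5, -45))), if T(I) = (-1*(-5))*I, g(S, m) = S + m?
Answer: 5*√(185 + I*√1261) ≈ 68.317 + 6.4974*I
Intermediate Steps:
T(I) = 5*I
5*√(T(37) + √(-1221 + g(5, -45))) = 5*√(5*37 + √(-1221 + (5 - 45))) = 5*√(185 + √(-1221 - 40)) = 5*√(185 + √(-1261)) = 5*√(185 + I*√1261)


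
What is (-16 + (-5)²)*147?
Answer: 1323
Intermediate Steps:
(-16 + (-5)²)*147 = (-16 + 25)*147 = 9*147 = 1323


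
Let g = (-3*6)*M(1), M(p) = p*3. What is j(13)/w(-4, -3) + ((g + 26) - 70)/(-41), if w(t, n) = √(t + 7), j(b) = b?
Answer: 98/41 + 13*√3/3 ≈ 9.8958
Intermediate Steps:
M(p) = 3*p
w(t, n) = √(7 + t)
g = -54 (g = (-3*6)*(3*1) = -18*3 = -54)
j(13)/w(-4, -3) + ((g + 26) - 70)/(-41) = 13/(√(7 - 4)) + ((-54 + 26) - 70)/(-41) = 13/(√3) + (-28 - 70)*(-1/41) = 13*(√3/3) - 98*(-1/41) = 13*√3/3 + 98/41 = 98/41 + 13*√3/3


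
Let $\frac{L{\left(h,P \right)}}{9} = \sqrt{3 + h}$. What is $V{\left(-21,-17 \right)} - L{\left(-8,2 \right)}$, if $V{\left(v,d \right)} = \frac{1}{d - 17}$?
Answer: $- \frac{1}{34} - 9 i \sqrt{5} \approx -0.029412 - 20.125 i$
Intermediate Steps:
$V{\left(v,d \right)} = \frac{1}{-17 + d}$
$L{\left(h,P \right)} = 9 \sqrt{3 + h}$
$V{\left(-21,-17 \right)} - L{\left(-8,2 \right)} = \frac{1}{-17 - 17} - 9 \sqrt{3 - 8} = \frac{1}{-34} - 9 \sqrt{-5} = - \frac{1}{34} - 9 i \sqrt{5}$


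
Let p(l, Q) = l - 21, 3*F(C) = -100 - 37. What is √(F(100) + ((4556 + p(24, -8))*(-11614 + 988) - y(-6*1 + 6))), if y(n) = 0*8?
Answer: I*√435995817/3 ≈ 6960.2*I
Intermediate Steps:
F(C) = -137/3 (F(C) = (-100 - 37)/3 = (⅓)*(-137) = -137/3)
y(n) = 0
p(l, Q) = -21 + l
√(F(100) + ((4556 + p(24, -8))*(-11614 + 988) - y(-6*1 + 6))) = √(-137/3 + ((4556 + (-21 + 24))*(-11614 + 988) - 1*0)) = √(-137/3 + ((4556 + 3)*(-10626) + 0)) = √(-137/3 + (4559*(-10626) + 0)) = √(-137/3 + (-48443934 + 0)) = √(-137/3 - 48443934) = √(-145331939/3) = I*√435995817/3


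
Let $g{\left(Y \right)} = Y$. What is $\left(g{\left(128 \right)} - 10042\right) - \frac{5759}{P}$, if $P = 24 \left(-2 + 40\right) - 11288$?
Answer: $- \frac{102861905}{10376} \approx -9913.4$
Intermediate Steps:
$P = -10376$ ($P = 24 \cdot 38 - 11288 = 912 - 11288 = -10376$)
$\left(g{\left(128 \right)} - 10042\right) - \frac{5759}{P} = \left(128 - 10042\right) - \frac{5759}{-10376} = -9914 - - \frac{5759}{10376} = -9914 + \frac{5759}{10376} = - \frac{102861905}{10376}$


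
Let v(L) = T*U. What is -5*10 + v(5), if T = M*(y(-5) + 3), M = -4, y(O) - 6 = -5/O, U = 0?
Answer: -50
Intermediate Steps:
y(O) = 6 - 5/O
T = -40 (T = -4*((6 - 5/(-5)) + 3) = -4*((6 - 5*(-1/5)) + 3) = -4*((6 + 1) + 3) = -4*(7 + 3) = -4*10 = -40)
v(L) = 0 (v(L) = -40*0 = 0)
-5*10 + v(5) = -5*10 + 0 = -50 + 0 = -50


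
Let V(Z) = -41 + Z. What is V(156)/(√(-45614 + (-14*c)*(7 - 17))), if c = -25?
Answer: -115*I*√49114/49114 ≈ -0.51891*I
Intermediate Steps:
V(156)/(√(-45614 + (-14*c)*(7 - 17))) = (-41 + 156)/(√(-45614 + (-14*(-25))*(7 - 17))) = 115/(√(-45614 + 350*(-10))) = 115/(√(-45614 - 3500)) = 115/(√(-49114)) = 115/((I*√49114)) = 115*(-I*√49114/49114) = -115*I*√49114/49114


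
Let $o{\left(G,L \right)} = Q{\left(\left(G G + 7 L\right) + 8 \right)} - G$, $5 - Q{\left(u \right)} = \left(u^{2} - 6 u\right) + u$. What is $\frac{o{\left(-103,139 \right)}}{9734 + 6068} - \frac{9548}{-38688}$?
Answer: $- \frac{20945518175}{2465112} \approx -8496.8$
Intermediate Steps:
$Q{\left(u \right)} = 5 - u^{2} + 5 u$ ($Q{\left(u \right)} = 5 - \left(\left(u^{2} - 6 u\right) + u\right) = 5 - \left(u^{2} - 5 u\right) = 5 - u^{2} + 5 u$)
$o{\left(G,L \right)} = 45 - G - \left(8 + G^{2} + 7 L\right)^{2} + 5 G^{2} + 35 L$ ($o{\left(G,L \right)} = \left(5 - \left(\left(G G + 7 L\right) + 8\right)^{2} + 5 \left(\left(G G + 7 L\right) + 8\right)\right) - G = \left(5 - \left(\left(G^{2} + 7 L\right) + 8\right)^{2} + 5 \left(\left(G^{2} + 7 L\right) + 8\right)\right) - G = \left(5 - \left(8 + G^{2} + 7 L\right)^{2} + 5 \left(8 + G^{2} + 7 L\right)\right) - G = \left(5 - \left(8 + G^{2} + 7 L\right)^{2} + \left(40 + 5 G^{2} + 35 L\right)\right) - G = \left(45 - \left(8 + G^{2} + 7 L\right)^{2} + 5 G^{2} + 35 L\right) - G = 45 - G - \left(8 + G^{2} + 7 L\right)^{2} + 5 G^{2} + 35 L$)
$\frac{o{\left(-103,139 \right)}}{9734 + 6068} - \frac{9548}{-38688} = \frac{45 - -103 - \left(8 + \left(-103\right)^{2} + 7 \cdot 139\right)^{2} + 5 \left(-103\right)^{2} + 35 \cdot 139}{9734 + 6068} - \frac{9548}{-38688} = \frac{45 + 103 - \left(8 + 10609 + 973\right)^{2} + 5 \cdot 10609 + 4865}{15802} - - \frac{77}{312} = \left(45 + 103 - 11590^{2} + 53045 + 4865\right) \frac{1}{15802} + \frac{77}{312} = \left(45 + 103 - 134328100 + 53045 + 4865\right) \frac{1}{15802} + \frac{77}{312} = \left(-134270042\right) \frac{1}{15802} + \frac{77}{312} = - \frac{67135021}{7901} + \frac{77}{312} = - \frac{20945518175}{2465112}$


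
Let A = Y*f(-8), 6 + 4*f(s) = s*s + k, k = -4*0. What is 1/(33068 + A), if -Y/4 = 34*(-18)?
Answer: 1/68564 ≈ 1.4585e-5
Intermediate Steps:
k = 0
f(s) = -3/2 + s**2/4 (f(s) = -3/2 + (s*s + 0)/4 = -3/2 + (s**2 + 0)/4 = -3/2 + s**2/4)
Y = 2448 (Y = -136*(-18) = -4*(-612) = 2448)
A = 35496 (A = 2448*(-3/2 + (1/4)*(-8)**2) = 2448*(-3/2 + (1/4)*64) = 2448*(-3/2 + 16) = 2448*(29/2) = 35496)
1/(33068 + A) = 1/(33068 + 35496) = 1/68564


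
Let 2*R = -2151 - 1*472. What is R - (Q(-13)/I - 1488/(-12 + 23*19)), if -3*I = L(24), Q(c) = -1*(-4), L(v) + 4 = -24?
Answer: -7785143/5950 ≈ -1308.4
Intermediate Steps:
L(v) = -28 (L(v) = -4 - 24 = -28)
Q(c) = 4
I = 28/3 (I = -⅓*(-28) = 28/3 ≈ 9.3333)
R = -2623/2 (R = (-2151 - 1*472)/2 = (-2151 - 472)/2 = (½)*(-2623) = -2623/2 ≈ -1311.5)
R - (Q(-13)/I - 1488/(-12 + 23*19)) = -2623/2 - (4/(28/3) - 1488/(-12 + 23*19)) = -2623/2 - (4*(3/28) - 1488/(-12 + 437)) = -2623/2 - (3/7 - 1488/425) = -2623/2 - 1*(-9141/2975) = -2623/2 + 9141/2975 = -7785143/5950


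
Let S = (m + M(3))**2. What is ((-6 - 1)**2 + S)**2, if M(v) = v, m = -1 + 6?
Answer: 12769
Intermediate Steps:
m = 5
S = 64 (S = (5 + 3)**2 = 8**2 = 64)
((-6 - 1)**2 + S)**2 = ((-6 - 1)**2 + 64)**2 = ((-7)**2 + 64)**2 = (49 + 64)**2 = 113**2 = 12769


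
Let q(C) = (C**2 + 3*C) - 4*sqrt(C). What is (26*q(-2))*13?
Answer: -676 - 1352*I*sqrt(2) ≈ -676.0 - 1912.0*I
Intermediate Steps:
q(C) = C**2 - 4*sqrt(C) + 3*C
(26*q(-2))*13 = (26*((-2)**2 - 4*I*sqrt(2) + 3*(-2)))*13 = (26*(4 - 4*I*sqrt(2) - 6))*13 = (26*(-2 - 4*I*sqrt(2)))*13 = (-52 - 104*I*sqrt(2))*13 = -676 - 1352*I*sqrt(2)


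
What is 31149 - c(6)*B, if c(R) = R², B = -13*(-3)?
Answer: 29745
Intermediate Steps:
B = 39
31149 - c(6)*B = 31149 - 6²*39 = 31149 - 36*39 = 31149 - 1*1404 = 31149 - 1404 = 29745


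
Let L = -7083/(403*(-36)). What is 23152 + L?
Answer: 37321811/1612 ≈ 23153.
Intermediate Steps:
L = 787/1612 (L = -7083/(-14508) = -7083*(-1/14508) = 787/1612 ≈ 0.48821)
23152 + L = 23152 + 787/1612 = 37321811/1612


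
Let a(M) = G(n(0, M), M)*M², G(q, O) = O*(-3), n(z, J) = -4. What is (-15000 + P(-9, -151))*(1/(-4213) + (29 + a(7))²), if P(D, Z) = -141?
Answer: -63789032984859/4213 ≈ -1.5141e+10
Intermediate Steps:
G(q, O) = -3*O
a(M) = -3*M³ (a(M) = (-3*M)*M² = -3*M³)
(-15000 + P(-9, -151))*(1/(-4213) + (29 + a(7))²) = (-15000 - 141)*(1/(-4213) + (29 - 3*7³)²) = -15141*(-1/4213 + (29 - 3*343)²) = -15141*(-1/4213 + (29 - 1029)²) = -15141*(-1/4213 + (-1000)²) = -15141*(-1/4213 + 1000000) = -15141*4212999999/4213 = -63789032984859/4213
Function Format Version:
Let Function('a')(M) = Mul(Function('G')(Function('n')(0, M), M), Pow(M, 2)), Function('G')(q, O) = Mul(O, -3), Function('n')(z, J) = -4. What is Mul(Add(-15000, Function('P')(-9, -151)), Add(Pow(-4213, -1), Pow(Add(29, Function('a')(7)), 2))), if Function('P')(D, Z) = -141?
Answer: Rational(-63789032984859, 4213) ≈ -1.5141e+10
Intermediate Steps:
Function('G')(q, O) = Mul(-3, O)
Function('a')(M) = Mul(-3, Pow(M, 3)) (Function('a')(M) = Mul(Mul(-3, M), Pow(M, 2)) = Mul(-3, Pow(M, 3)))
Mul(Add(-15000, Function('P')(-9, -151)), Add(Pow(-4213, -1), Pow(Add(29, Function('a')(7)), 2))) = Mul(Add(-15000, -141), Add(Pow(-4213, -1), Pow(Add(29, Mul(-3, Pow(7, 3))), 2))) = Mul(-15141, Add(Rational(-1, 4213), Pow(Add(29, Mul(-3, 343)), 2))) = Mul(-15141, Add(Rational(-1, 4213), Pow(Add(29, -1029), 2))) = Mul(-15141, Add(Rational(-1, 4213), Pow(-1000, 2))) = Mul(-15141, Add(Rational(-1, 4213), 1000000)) = Mul(-15141, Rational(4212999999, 4213)) = Rational(-63789032984859, 4213)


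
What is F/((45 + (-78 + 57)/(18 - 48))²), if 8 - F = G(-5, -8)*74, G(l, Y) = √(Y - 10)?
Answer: 800/208849 - 22200*I*√2/208849 ≈ 0.0038305 - 0.15033*I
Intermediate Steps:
G(l, Y) = √(-10 + Y)
F = 8 - 222*I*√2 (F = 8 - √(-10 - 8)*74 = 8 - √(-18)*74 = 8 - 3*I*√2*74 = 8 - 222*I*√2 ≈ 8.0 - 313.96*I)
F/((45 + (-78 + 57)/(18 - 48))²) = (8 - 222*I*√2)/((45 + (-78 + 57)/(18 - 48))²) = (8 - 222*I*√2)/((45 - 21/(-30))²) = (8 - 222*I*√2)/((45 - 21*(-1/30))²) = (8 - 222*I*√2)/((45 + 7/10)²) = (8 - 222*I*√2)/((457/10)²) = (8 - 222*I*√2)/(208849/100) = (8 - 222*I*√2)*(100/208849) = 800/208849 - 22200*I*√2/208849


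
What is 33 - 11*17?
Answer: -154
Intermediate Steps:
33 - 11*17 = 33 - 187 = -154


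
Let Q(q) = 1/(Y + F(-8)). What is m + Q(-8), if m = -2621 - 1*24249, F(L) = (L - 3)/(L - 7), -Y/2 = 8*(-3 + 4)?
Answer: -6153245/229 ≈ -26870.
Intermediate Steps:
Y = -16 (Y = -16*(-3 + 4) = -16 ≈ -16.000)
F(L) = (-3 + L)/(-7 + L)
m = -26870 (m = -2621 - 24249 = -26870)
Q(q) = -15/229 (Q(q) = 1/(-16 + (-3 - 8)/(-7 - 8)) = 1/(-16 - 11/(-15)) = 1/(-16 - 1/15*(-11)) = 1/(-16 + 11/15) = 1/(-229/15) = -15/229)
m + Q(-8) = -26870 - 15/229 = -6153245/229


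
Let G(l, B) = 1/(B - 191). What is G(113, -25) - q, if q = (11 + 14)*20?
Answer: -108001/216 ≈ -500.00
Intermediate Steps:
G(l, B) = 1/(-191 + B)
q = 500 (q = 25*20 = 500)
G(113, -25) - q = 1/(-191 - 25) - 1*500 = 1/(-216) - 500 = -1/216 - 500 = -108001/216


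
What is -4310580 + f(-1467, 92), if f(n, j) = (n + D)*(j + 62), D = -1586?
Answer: -4780742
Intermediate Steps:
f(n, j) = (-1586 + n)*(62 + j) (f(n, j) = (n - 1586)*(j + 62) = (-1586 + n)*(62 + j))
-4310580 + f(-1467, 92) = -4310580 + (-98332 - 1586*92 + 62*(-1467) + 92*(-1467)) = -4310580 + (-98332 - 145912 - 90954 - 134964) = -4310580 - 470162 = -4780742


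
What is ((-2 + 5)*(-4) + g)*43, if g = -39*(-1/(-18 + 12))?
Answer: -1591/2 ≈ -795.50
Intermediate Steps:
g = -13/2 (g = -39/((-1*(-6))) = -39/6 = -39*⅙ = -13/2 ≈ -6.5000)
((-2 + 5)*(-4) + g)*43 = ((-2 + 5)*(-4) - 13/2)*43 = (3*(-4) - 13/2)*43 = (-12 - 13/2)*43 = -37/2*43 = -1591/2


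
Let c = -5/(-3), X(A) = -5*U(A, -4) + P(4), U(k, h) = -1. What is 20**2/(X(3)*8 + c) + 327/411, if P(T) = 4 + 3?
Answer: 196337/40141 ≈ 4.8912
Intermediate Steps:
P(T) = 7
X(A) = 12 (X(A) = -5*(-1) + 7 = 5 + 7 = 12)
c = 5/3 (c = -5*(-1/3) = 5/3 ≈ 1.6667)
20**2/(X(3)*8 + c) + 327/411 = 20**2/(12*8 + 5/3) + 327/411 = 400/(96 + 5/3) + 327*(1/411) = 400/(293/3) + 109/137 = 400*(3/293) + 109/137 = 1200/293 + 109/137 = 196337/40141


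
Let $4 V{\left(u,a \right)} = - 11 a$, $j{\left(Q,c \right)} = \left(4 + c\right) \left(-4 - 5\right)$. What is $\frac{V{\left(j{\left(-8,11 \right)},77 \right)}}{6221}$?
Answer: $- \frac{847}{24884} \approx -0.034038$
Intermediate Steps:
$j{\left(Q,c \right)} = -36 - 9 c$ ($j{\left(Q,c \right)} = \left(4 + c\right) \left(-9\right) = -36 - 9 c$)
$V{\left(u,a \right)} = - \frac{11 a}{4}$ ($V{\left(u,a \right)} = \frac{\left(-11\right) a}{4} = - \frac{11 a}{4}$)
$\frac{V{\left(j{\left(-8,11 \right)},77 \right)}}{6221} = \frac{\left(- \frac{11}{4}\right) 77}{6221} = \left(- \frac{847}{4}\right) \frac{1}{6221} = - \frac{847}{24884}$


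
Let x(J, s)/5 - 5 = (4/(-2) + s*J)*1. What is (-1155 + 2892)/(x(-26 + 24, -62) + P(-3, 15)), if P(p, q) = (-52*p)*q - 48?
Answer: 1737/2927 ≈ 0.59344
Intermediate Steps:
x(J, s) = 15 + 5*J*s (x(J, s) = 25 + 5*((4/(-2) + s*J)*1) = 25 + 5*((4*(-1/2) + J*s)*1) = 25 + 5*((-2 + J*s)*1) = 25 + 5*(-2 + J*s) = 25 + (-10 + 5*J*s) = 15 + 5*J*s)
P(p, q) = -48 - 52*p*q (P(p, q) = -52*p*q - 48 = -48 - 52*p*q)
(-1155 + 2892)/(x(-26 + 24, -62) + P(-3, 15)) = (-1155 + 2892)/((15 + 5*(-26 + 24)*(-62)) + (-48 - 52*(-3)*15)) = 1737/((15 + 5*(-2)*(-62)) + (-48 + 2340)) = 1737/((15 + 620) + 2292) = 1737/(635 + 2292) = 1737/2927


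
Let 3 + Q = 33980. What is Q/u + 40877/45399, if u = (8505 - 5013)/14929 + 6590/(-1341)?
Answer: -30877131276515921/4253856245862 ≈ -7258.6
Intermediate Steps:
u = -93699338/20019789 (u = 3492*(1/14929) + 6590*(-1/1341) = 3492/14929 - 6590/1341 = -93699338/20019789 ≈ -4.6803)
Q = 33977 (Q = -3 + 33980 = 33977)
Q/u + 40877/45399 = 33977/(-93699338/20019789) + 40877/45399 = 33977*(-20019789/93699338) + 40877*(1/45399) = -680212370853/93699338 + 40877/45399 = -30877131276515921/4253856245862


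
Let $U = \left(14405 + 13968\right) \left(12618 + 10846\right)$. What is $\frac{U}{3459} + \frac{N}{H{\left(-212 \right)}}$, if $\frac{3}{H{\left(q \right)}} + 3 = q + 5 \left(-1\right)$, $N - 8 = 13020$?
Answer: $- \frac{879646136}{1153} \approx -7.6292 \cdot 10^{5}$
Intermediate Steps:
$N = 13028$ ($N = 8 + 13020 = 13028$)
$H{\left(q \right)} = \frac{3}{-8 + q}$ ($H{\left(q \right)} = \frac{3}{-3 + \left(q + 5 \left(-1\right)\right)} = \frac{3}{-3 + \left(q - 5\right)} = \frac{3}{-3 + \left(-5 + q\right)} = \frac{3}{-8 + q}$)
$U = 665744072$ ($U = 28373 \cdot 23464 = 665744072$)
$\frac{U}{3459} + \frac{N}{H{\left(-212 \right)}} = \frac{665744072}{3459} + \frac{13028}{3 \frac{1}{-8 - 212}} = 665744072 \cdot \frac{1}{3459} + \frac{13028}{3 \frac{1}{-220}} = \frac{665744072}{3459} + \frac{13028}{3 \left(- \frac{1}{220}\right)} = \frac{665744072}{3459} + \frac{13028}{- \frac{3}{220}} = \frac{665744072}{3459} + 13028 \left(- \frac{220}{3}\right) = \frac{665744072}{3459} - \frac{2866160}{3} = - \frac{879646136}{1153}$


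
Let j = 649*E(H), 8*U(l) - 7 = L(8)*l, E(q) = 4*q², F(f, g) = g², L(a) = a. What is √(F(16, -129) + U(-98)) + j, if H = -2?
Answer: 10384 + √264702/4 ≈ 10513.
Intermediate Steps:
U(l) = 7/8 + l (U(l) = 7/8 + (8*l)/8 = 7/8 + l)
j = 10384 (j = 649*(4*(-2)²) = 649*(4*4) = 649*16 = 10384)
√(F(16, -129) + U(-98)) + j = √((-129)² + (7/8 - 98)) + 10384 = √(16641 - 777/8) + 10384 = √(132351/8) + 10384 = √264702/4 + 10384 = 10384 + √264702/4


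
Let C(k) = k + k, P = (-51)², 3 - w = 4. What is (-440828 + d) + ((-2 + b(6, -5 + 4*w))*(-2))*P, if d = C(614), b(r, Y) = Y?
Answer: -382378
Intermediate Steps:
w = -1 (w = 3 - 1*4 = 3 - 4 = -1)
P = 2601
C(k) = 2*k
d = 1228 (d = 2*614 = 1228)
(-440828 + d) + ((-2 + b(6, -5 + 4*w))*(-2))*P = (-440828 + 1228) + ((-2 + (-5 + 4*(-1)))*(-2))*2601 = -439600 + ((-2 + (-5 - 4))*(-2))*2601 = -439600 + ((-2 - 9)*(-2))*2601 = -439600 - 11*(-2)*2601 = -439600 + 22*2601 = -439600 + 57222 = -382378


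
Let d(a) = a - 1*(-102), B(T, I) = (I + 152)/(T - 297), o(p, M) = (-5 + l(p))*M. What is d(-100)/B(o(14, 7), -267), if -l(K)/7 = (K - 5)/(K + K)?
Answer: 1391/230 ≈ 6.0478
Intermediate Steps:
l(K) = -7*(-5 + K)/(2*K) (l(K) = -7*(K - 5)/(K + K) = -7*(-5 + K)/(2*K))
o(p, M) = M*(-5 + 7*(5 - p)/(2*p)) (o(p, M) = (-5 + 7*(5 - p)/(2*p))*M = M*(-5 + 7*(5 - p)/(2*p)))
B(T, I) = (152 + I)/(-297 + T)
d(a) = 102 + a (d(a) = a + 102 = 102 + a)
d(-100)/B(o(14, 7), -267) = (102 - 100)/(((152 - 267)/(-297 + (½)*7*(35 - 17*14)/14))) = 2/((-115/(-297 + (½)*7*(1/14)*(35 - 238)))) = 2/((-115/(-297 + (½)*7*(1/14)*(-203)))) = 2/((-115/(-297 - 203/4))) = 2/((-115/(-1391/4))) = 2/((-4/1391*(-115))) = 2/(460/1391) = 2*(1391/460) = 1391/230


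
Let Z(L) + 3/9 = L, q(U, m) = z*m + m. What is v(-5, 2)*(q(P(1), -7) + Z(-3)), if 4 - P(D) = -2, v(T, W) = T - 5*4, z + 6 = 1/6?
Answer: -1525/2 ≈ -762.50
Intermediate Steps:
z = -35/6 (z = -6 + 1/6 = -6 + ⅙ = -35/6 ≈ -5.8333)
v(T, W) = -20 + T (v(T, W) = T - 20 = -20 + T)
P(D) = 6 (P(D) = 4 - 1*(-2) = 4 + 2 = 6)
q(U, m) = -29*m/6 (q(U, m) = -35*m/6 + m = -29*m/6)
Z(L) = -⅓ + L
v(-5, 2)*(q(P(1), -7) + Z(-3)) = (-20 - 5)*(-29/6*(-7) + (-⅓ - 3)) = -25*(203/6 - 10/3) = -25*61/2 = -1525/2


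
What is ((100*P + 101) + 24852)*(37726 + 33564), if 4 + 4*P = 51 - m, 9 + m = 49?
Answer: 1791375120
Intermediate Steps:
m = 40 (m = -9 + 49 = 40)
P = 7/4 (P = -1 + (51 - 1*40)/4 = -1 + (51 - 40)/4 = -1 + (¼)*11 = -1 + 11/4 = 7/4 ≈ 1.7500)
((100*P + 101) + 24852)*(37726 + 33564) = ((100*(7/4) + 101) + 24852)*(37726 + 33564) = ((175 + 101) + 24852)*71290 = (276 + 24852)*71290 = 25128*71290 = 1791375120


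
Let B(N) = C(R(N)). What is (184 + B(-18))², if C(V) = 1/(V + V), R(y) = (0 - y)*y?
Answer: 14216031361/419904 ≈ 33855.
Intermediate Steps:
R(y) = -y² (R(y) = (-y)*y = -y²)
C(V) = 1/(2*V)
B(N) = -1/(2*N²) (B(N) = 1/(2*((-N²))) = (-1/N²)/2 = -1/(2*N²))
(184 + B(-18))² = (184 - ½/(-18)²)² = (184 - ½*1/324)² = (184 - 1/648)² = (119231/648)² = 14216031361/419904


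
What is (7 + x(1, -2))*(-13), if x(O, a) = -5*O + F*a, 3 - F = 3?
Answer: -26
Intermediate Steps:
F = 0 (F = 3 - 1*3 = 3 - 3 = 0)
x(O, a) = -5*O (x(O, a) = -5*O + 0*a = -5*O + 0 = -5*O)
(7 + x(1, -2))*(-13) = (7 - 5*1)*(-13) = (7 - 5)*(-13) = 2*(-13) = -26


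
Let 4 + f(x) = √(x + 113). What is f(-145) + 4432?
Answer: 4428 + 4*I*√2 ≈ 4428.0 + 5.6569*I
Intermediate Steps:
f(x) = -4 + √(113 + x) (f(x) = -4 + √(x + 113) = -4 + √(113 + x))
f(-145) + 4432 = (-4 + √(113 - 145)) + 4432 = (-4 + √(-32)) + 4432 = (-4 + 4*I*√2) + 4432 = 4428 + 4*I*√2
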